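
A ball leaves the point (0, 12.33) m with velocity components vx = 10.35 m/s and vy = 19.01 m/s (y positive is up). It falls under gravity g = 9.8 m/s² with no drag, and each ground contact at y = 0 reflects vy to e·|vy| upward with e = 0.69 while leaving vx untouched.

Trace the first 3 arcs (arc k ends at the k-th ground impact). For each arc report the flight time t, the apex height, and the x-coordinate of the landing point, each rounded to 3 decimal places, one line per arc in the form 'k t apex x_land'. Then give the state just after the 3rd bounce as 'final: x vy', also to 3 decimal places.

1 4.446 30.768 46.012
2 3.458 14.649 81.803
3 2.386 6.974 106.498
final: 106.498 8.067

Arc 1: start y=12.330, vy=19.010 → t=4.446, apex=30.768, x_land=46.012, impact vy=-24.557
  bounce: vy ← 0.69·24.557 = 16.944
Arc 2: start y=0.000, vy=16.944 → t=3.458, apex=14.649, x_land=81.803, impact vy=-16.944
  bounce: vy ← 0.69·16.944 = 11.692
Arc 3: start y=0.000, vy=11.692 → t=2.386, apex=6.974, x_land=106.498, impact vy=-11.692
  bounce: vy ← 0.69·11.692 = 8.067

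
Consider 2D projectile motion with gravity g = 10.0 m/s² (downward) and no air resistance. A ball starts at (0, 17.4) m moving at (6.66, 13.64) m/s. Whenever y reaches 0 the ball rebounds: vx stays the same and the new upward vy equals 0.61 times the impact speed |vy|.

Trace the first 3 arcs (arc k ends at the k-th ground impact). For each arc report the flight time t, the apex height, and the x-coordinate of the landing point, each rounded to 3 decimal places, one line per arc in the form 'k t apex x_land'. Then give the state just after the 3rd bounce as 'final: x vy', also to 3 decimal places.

1 3.675 26.702 24.475
2 2.819 9.936 43.252
3 1.720 3.697 54.706
final: 54.706 5.245

Arc 1: start y=17.400, vy=13.640 → t=3.675, apex=26.702, x_land=24.475, impact vy=-23.110
  bounce: vy ← 0.61·23.110 = 14.097
Arc 2: start y=0.000, vy=14.097 → t=2.819, apex=9.936, x_land=43.252, impact vy=-14.097
  bounce: vy ← 0.61·14.097 = 8.599
Arc 3: start y=0.000, vy=8.599 → t=1.720, apex=3.697, x_land=54.706, impact vy=-8.599
  bounce: vy ← 0.61·8.599 = 5.245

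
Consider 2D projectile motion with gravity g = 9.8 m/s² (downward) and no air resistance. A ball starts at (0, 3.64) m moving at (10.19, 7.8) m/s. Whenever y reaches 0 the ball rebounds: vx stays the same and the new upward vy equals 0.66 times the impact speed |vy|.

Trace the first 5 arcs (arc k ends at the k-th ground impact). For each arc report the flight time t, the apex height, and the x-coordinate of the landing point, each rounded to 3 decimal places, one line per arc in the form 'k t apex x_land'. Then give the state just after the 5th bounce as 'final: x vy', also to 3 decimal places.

1 1.969 6.744 20.065
2 1.549 2.938 35.845
3 1.022 1.280 46.260
4 0.675 0.557 53.134
5 0.445 0.243 57.671
final: 57.671 1.440

Arc 1: start y=3.640, vy=7.800 → t=1.969, apex=6.744, x_land=20.065, impact vy=-11.497
  bounce: vy ← 0.66·11.497 = 7.588
Arc 2: start y=0.000, vy=7.588 → t=1.549, apex=2.938, x_land=35.845, impact vy=-7.588
  bounce: vy ← 0.66·7.588 = 5.008
Arc 3: start y=0.000, vy=5.008 → t=1.022, apex=1.280, x_land=46.260, impact vy=-5.008
  bounce: vy ← 0.66·5.008 = 3.305
Arc 4: start y=0.000, vy=3.305 → t=0.675, apex=0.557, x_land=53.134, impact vy=-3.305
  bounce: vy ← 0.66·3.305 = 2.182
Arc 5: start y=0.000, vy=2.182 → t=0.445, apex=0.243, x_land=57.671, impact vy=-2.182
  bounce: vy ← 0.66·2.182 = 1.440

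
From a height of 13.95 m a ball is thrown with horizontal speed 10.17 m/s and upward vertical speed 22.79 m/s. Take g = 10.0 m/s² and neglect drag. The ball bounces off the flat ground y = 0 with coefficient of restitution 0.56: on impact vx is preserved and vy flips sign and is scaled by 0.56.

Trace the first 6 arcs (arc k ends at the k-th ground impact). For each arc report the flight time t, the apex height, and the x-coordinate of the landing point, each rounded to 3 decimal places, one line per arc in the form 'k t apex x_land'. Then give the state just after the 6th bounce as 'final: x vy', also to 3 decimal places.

Arc 1: start y=13.950, vy=22.790 → t=5.105, apex=39.919, x_land=51.913, impact vy=-28.256
  bounce: vy ← 0.56·28.256 = 15.823
Arc 2: start y=0.000, vy=15.823 → t=3.165, apex=12.519, x_land=84.098, impact vy=-15.823
  bounce: vy ← 0.56·15.823 = 8.861
Arc 3: start y=0.000, vy=8.861 → t=1.772, apex=3.926, x_land=102.121, impact vy=-8.861
  bounce: vy ← 0.56·8.861 = 4.962
Arc 4: start y=0.000, vy=4.962 → t=0.992, apex=1.231, x_land=112.214, impact vy=-4.962
  bounce: vy ← 0.56·4.962 = 2.779
Arc 5: start y=0.000, vy=2.779 → t=0.556, apex=0.386, x_land=117.866, impact vy=-2.779
  bounce: vy ← 0.56·2.779 = 1.556
Arc 6: start y=0.000, vy=1.556 → t=0.311, apex=0.121, x_land=121.031, impact vy=-1.556
  bounce: vy ← 0.56·1.556 = 0.871

1 5.105 39.919 51.913
2 3.165 12.519 84.098
3 1.772 3.926 102.121
4 0.992 1.231 112.214
5 0.556 0.386 117.866
6 0.311 0.121 121.031
final: 121.031 0.871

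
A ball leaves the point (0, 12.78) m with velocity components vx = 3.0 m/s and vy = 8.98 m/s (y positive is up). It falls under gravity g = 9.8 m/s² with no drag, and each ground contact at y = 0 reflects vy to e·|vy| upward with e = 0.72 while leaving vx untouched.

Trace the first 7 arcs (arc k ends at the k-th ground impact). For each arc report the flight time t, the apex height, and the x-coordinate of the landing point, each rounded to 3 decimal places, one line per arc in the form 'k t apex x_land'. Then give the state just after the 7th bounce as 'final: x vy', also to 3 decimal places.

Arc 1: start y=12.780, vy=8.980 → t=2.773, apex=16.894, x_land=8.319, impact vy=-18.197
  bounce: vy ← 0.72·18.197 = 13.102
Arc 2: start y=0.000, vy=13.102 → t=2.674, apex=8.758, x_land=16.341, impact vy=-13.102
  bounce: vy ← 0.72·13.102 = 9.433
Arc 3: start y=0.000, vy=9.433 → t=1.925, apex=4.540, x_land=22.116, impact vy=-9.433
  bounce: vy ← 0.72·9.433 = 6.792
Arc 4: start y=0.000, vy=6.792 → t=1.386, apex=2.354, x_land=26.275, impact vy=-6.792
  bounce: vy ← 0.72·6.792 = 4.890
Arc 5: start y=0.000, vy=4.890 → t=0.998, apex=1.220, x_land=29.269, impact vy=-4.890
  bounce: vy ← 0.72·4.890 = 3.521
Arc 6: start y=0.000, vy=3.521 → t=0.719, apex=0.633, x_land=31.425, impact vy=-3.521
  bounce: vy ← 0.72·3.521 = 2.535
Arc 7: start y=0.000, vy=2.535 → t=0.517, apex=0.328, x_land=32.977, impact vy=-2.535
  bounce: vy ← 0.72·2.535 = 1.825

1 2.773 16.894 8.319
2 2.674 8.758 16.341
3 1.925 4.540 22.116
4 1.386 2.354 26.275
5 0.998 1.220 29.269
6 0.719 0.633 31.425
7 0.517 0.328 32.977
final: 32.977 1.825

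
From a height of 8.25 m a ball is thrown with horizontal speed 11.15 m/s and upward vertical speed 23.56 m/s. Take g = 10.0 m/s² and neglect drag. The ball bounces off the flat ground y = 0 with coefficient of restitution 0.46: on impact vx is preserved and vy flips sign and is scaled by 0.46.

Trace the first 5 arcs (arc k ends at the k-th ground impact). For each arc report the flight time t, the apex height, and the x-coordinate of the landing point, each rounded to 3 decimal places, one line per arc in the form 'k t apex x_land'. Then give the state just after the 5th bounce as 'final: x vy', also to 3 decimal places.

1 5.039 36.004 56.190
2 2.469 7.618 83.716
3 1.136 1.612 96.378
4 0.522 0.341 102.203
5 0.240 0.072 104.882
final: 104.882 0.553

Arc 1: start y=8.250, vy=23.560 → t=5.039, apex=36.004, x_land=56.190, impact vy=-26.834
  bounce: vy ← 0.46·26.834 = 12.344
Arc 2: start y=0.000, vy=12.344 → t=2.469, apex=7.618, x_land=83.716, impact vy=-12.344
  bounce: vy ← 0.46·12.344 = 5.678
Arc 3: start y=0.000, vy=5.678 → t=1.136, apex=1.612, x_land=96.378, impact vy=-5.678
  bounce: vy ← 0.46·5.678 = 2.612
Arc 4: start y=0.000, vy=2.612 → t=0.522, apex=0.341, x_land=102.203, impact vy=-2.612
  bounce: vy ← 0.46·2.612 = 1.201
Arc 5: start y=0.000, vy=1.201 → t=0.240, apex=0.072, x_land=104.882, impact vy=-1.201
  bounce: vy ← 0.46·1.201 = 0.553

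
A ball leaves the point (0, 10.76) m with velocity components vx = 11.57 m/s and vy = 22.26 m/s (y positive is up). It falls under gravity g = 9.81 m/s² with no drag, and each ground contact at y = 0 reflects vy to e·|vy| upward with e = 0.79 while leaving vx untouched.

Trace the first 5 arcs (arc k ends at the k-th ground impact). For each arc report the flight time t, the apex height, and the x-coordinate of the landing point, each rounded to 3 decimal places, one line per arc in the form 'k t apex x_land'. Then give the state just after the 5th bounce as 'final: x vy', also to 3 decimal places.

Arc 1: start y=10.760, vy=22.260 → t=4.979, apex=36.015, x_land=57.605, impact vy=-26.582
  bounce: vy ← 0.79·26.582 = 21.000
Arc 2: start y=0.000, vy=21.000 → t=4.281, apex=22.477, x_land=107.140, impact vy=-21.000
  bounce: vy ← 0.79·21.000 = 16.590
Arc 3: start y=0.000, vy=16.590 → t=3.382, apex=14.028, x_land=146.273, impact vy=-16.590
  bounce: vy ← 0.79·16.590 = 13.106
Arc 4: start y=0.000, vy=13.106 → t=2.672, apex=8.755, x_land=177.188, impact vy=-13.106
  bounce: vy ← 0.79·13.106 = 10.354
Arc 5: start y=0.000, vy=10.354 → t=2.111, apex=5.464, x_land=201.611, impact vy=-10.354
  bounce: vy ← 0.79·10.354 = 8.180

1 4.979 36.015 57.605
2 4.281 22.477 107.140
3 3.382 14.028 146.273
4 2.672 8.755 177.188
5 2.111 5.464 201.611
final: 201.611 8.180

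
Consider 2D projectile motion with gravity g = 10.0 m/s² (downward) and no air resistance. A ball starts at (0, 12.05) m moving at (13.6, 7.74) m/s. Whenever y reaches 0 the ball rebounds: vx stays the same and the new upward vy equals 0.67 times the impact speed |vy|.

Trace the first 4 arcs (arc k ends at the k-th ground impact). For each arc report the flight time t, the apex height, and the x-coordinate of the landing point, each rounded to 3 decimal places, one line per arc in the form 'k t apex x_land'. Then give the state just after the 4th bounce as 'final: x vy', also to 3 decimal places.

Arc 1: start y=12.050, vy=7.740 → t=2.509, apex=15.045, x_land=34.118, impact vy=-17.347
  bounce: vy ← 0.67·17.347 = 11.622
Arc 2: start y=0.000, vy=11.622 → t=2.324, apex=6.754, x_land=65.731, impact vy=-11.622
  bounce: vy ← 0.67·11.622 = 7.787
Arc 3: start y=0.000, vy=7.787 → t=1.557, apex=3.032, x_land=86.911, impact vy=-7.787
  bounce: vy ← 0.67·7.787 = 5.217
Arc 4: start y=0.000, vy=5.217 → t=1.043, apex=1.361, x_land=101.102, impact vy=-5.217
  bounce: vy ← 0.67·5.217 = 3.496

1 2.509 15.045 34.118
2 2.324 6.754 65.731
3 1.557 3.032 86.911
4 1.043 1.361 101.102
final: 101.102 3.496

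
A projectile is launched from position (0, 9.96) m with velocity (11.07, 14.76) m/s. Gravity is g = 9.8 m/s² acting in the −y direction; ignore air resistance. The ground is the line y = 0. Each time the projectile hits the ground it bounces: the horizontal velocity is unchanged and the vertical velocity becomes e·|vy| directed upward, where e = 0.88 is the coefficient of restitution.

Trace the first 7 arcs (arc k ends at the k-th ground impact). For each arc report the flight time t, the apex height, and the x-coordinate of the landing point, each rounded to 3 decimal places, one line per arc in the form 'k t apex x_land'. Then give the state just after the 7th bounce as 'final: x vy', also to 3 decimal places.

1 3.580 21.075 39.631
2 3.650 16.321 80.037
3 3.212 12.639 115.594
4 2.827 9.787 146.885
5 2.487 7.579 174.421
6 2.189 5.869 198.652
7 1.926 4.545 219.976
final: 219.976 8.306

Arc 1: start y=9.960, vy=14.760 → t=3.580, apex=21.075, x_land=39.631, impact vy=-20.324
  bounce: vy ← 0.88·20.324 = 17.885
Arc 2: start y=0.000, vy=17.885 → t=3.650, apex=16.321, x_land=80.037, impact vy=-17.885
  bounce: vy ← 0.88·17.885 = 15.739
Arc 3: start y=0.000, vy=15.739 → t=3.212, apex=12.639, x_land=115.594, impact vy=-15.739
  bounce: vy ← 0.88·15.739 = 13.850
Arc 4: start y=0.000, vy=13.850 → t=2.827, apex=9.787, x_land=146.885, impact vy=-13.850
  bounce: vy ← 0.88·13.850 = 12.188
Arc 5: start y=0.000, vy=12.188 → t=2.487, apex=7.579, x_land=174.421, impact vy=-12.188
  bounce: vy ← 0.88·12.188 = 10.726
Arc 6: start y=0.000, vy=10.726 → t=2.189, apex=5.869, x_land=198.652, impact vy=-10.726
  bounce: vy ← 0.88·10.726 = 9.439
Arc 7: start y=0.000, vy=9.439 → t=1.926, apex=4.545, x_land=219.976, impact vy=-9.439
  bounce: vy ← 0.88·9.439 = 8.306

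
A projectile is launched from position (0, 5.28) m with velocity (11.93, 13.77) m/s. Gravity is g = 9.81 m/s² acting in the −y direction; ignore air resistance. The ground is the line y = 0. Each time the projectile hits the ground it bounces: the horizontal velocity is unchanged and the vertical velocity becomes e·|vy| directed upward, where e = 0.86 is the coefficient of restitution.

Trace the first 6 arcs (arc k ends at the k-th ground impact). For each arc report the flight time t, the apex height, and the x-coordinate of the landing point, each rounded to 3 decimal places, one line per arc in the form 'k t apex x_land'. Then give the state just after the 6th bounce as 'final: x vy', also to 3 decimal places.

Arc 1: start y=5.280, vy=13.770 → t=3.149, apex=14.944, x_land=37.569, impact vy=-17.123
  bounce: vy ← 0.86·17.123 = 14.726
Arc 2: start y=0.000, vy=14.726 → t=3.002, apex=11.053, x_land=73.386, impact vy=-14.726
  bounce: vy ← 0.86·14.726 = 12.664
Arc 3: start y=0.000, vy=12.664 → t=2.582, apex=8.175, x_land=104.189, impact vy=-12.664
  bounce: vy ← 0.86·12.664 = 10.891
Arc 4: start y=0.000, vy=10.891 → t=2.220, apex=6.046, x_land=130.679, impact vy=-10.891
  bounce: vy ← 0.86·10.891 = 9.367
Arc 5: start y=0.000, vy=9.367 → t=1.910, apex=4.472, x_land=153.460, impact vy=-9.367
  bounce: vy ← 0.86·9.367 = 8.055
Arc 6: start y=0.000, vy=8.055 → t=1.642, apex=3.307, x_land=173.052, impact vy=-8.055
  bounce: vy ← 0.86·8.055 = 6.928

1 3.149 14.944 37.569
2 3.002 11.053 73.386
3 2.582 8.175 104.189
4 2.220 6.046 130.679
5 1.910 4.472 153.460
6 1.642 3.307 173.052
final: 173.052 6.928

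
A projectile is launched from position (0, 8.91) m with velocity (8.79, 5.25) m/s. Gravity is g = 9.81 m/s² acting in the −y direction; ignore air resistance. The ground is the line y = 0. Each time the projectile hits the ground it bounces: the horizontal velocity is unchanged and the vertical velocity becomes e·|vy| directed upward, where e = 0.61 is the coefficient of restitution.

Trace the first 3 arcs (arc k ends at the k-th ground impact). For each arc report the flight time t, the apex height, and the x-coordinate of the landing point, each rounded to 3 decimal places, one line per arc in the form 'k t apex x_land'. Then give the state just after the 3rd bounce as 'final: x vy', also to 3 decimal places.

1 1.985 10.315 17.451
2 1.769 3.838 33.002
3 1.079 1.428 42.488
final: 42.488 3.229

Arc 1: start y=8.910, vy=5.250 → t=1.985, apex=10.315, x_land=17.451, impact vy=-14.226
  bounce: vy ← 0.61·14.226 = 8.678
Arc 2: start y=0.000, vy=8.678 → t=1.769, apex=3.838, x_land=33.002, impact vy=-8.678
  bounce: vy ← 0.61·8.678 = 5.293
Arc 3: start y=0.000, vy=5.293 → t=1.079, apex=1.428, x_land=42.488, impact vy=-5.293
  bounce: vy ← 0.61·5.293 = 3.229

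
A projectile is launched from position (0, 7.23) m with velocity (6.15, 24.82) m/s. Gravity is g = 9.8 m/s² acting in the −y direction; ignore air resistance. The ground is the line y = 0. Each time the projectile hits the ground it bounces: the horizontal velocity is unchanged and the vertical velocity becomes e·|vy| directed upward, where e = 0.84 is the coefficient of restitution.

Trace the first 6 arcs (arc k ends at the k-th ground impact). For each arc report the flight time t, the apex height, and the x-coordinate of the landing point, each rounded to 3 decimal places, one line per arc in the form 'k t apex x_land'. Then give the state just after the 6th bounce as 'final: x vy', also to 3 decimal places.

Arc 1: start y=7.230, vy=24.820 → t=5.342, apex=38.660, x_land=32.850, impact vy=-27.527
  bounce: vy ← 0.84·27.527 = 23.123
Arc 2: start y=0.000, vy=23.123 → t=4.719, apex=27.279, x_land=61.872, impact vy=-23.123
  bounce: vy ← 0.84·23.123 = 19.423
Arc 3: start y=0.000, vy=19.423 → t=3.964, apex=19.248, x_land=86.250, impact vy=-19.423
  bounce: vy ← 0.84·19.423 = 16.315
Arc 4: start y=0.000, vy=16.315 → t=3.330, apex=13.581, x_land=106.727, impact vy=-16.315
  bounce: vy ← 0.84·16.315 = 13.705
Arc 5: start y=0.000, vy=13.705 → t=2.797, apex=9.583, x_land=123.928, impact vy=-13.705
  bounce: vy ← 0.84·13.705 = 11.512
Arc 6: start y=0.000, vy=11.512 → t=2.349, apex=6.762, x_land=138.377, impact vy=-11.512
  bounce: vy ← 0.84·11.512 = 9.670

1 5.342 38.660 32.850
2 4.719 27.279 61.872
3 3.964 19.248 86.250
4 3.330 13.581 106.727
5 2.797 9.583 123.928
6 2.349 6.762 138.377
final: 138.377 9.670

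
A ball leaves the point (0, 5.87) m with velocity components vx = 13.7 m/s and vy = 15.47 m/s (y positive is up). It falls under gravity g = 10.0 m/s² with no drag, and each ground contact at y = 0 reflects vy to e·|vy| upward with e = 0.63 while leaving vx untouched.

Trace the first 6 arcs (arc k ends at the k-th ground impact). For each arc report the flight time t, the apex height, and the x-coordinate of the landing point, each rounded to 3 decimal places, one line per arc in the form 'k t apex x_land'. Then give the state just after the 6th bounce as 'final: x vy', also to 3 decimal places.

Arc 1: start y=5.870, vy=15.470 → t=3.436, apex=17.836, x_land=47.069, impact vy=-18.887
  bounce: vy ← 0.63·18.887 = 11.899
Arc 2: start y=0.000, vy=11.899 → t=2.380, apex=7.079, x_land=79.672, impact vy=-11.899
  bounce: vy ← 0.63·11.899 = 7.496
Arc 3: start y=0.000, vy=7.496 → t=1.499, apex=2.810, x_land=100.212, impact vy=-7.496
  bounce: vy ← 0.63·7.496 = 4.723
Arc 4: start y=0.000, vy=4.723 → t=0.945, apex=1.115, x_land=113.152, impact vy=-4.723
  bounce: vy ← 0.63·4.723 = 2.975
Arc 5: start y=0.000, vy=2.975 → t=0.595, apex=0.443, x_land=121.304, impact vy=-2.975
  bounce: vy ← 0.63·2.975 = 1.874
Arc 6: start y=0.000, vy=1.874 → t=0.375, apex=0.176, x_land=126.440, impact vy=-1.874
  bounce: vy ← 0.63·1.874 = 1.181

1 3.436 17.836 47.069
2 2.380 7.079 79.672
3 1.499 2.810 100.212
4 0.945 1.115 113.152
5 0.595 0.443 121.304
6 0.375 0.176 126.440
final: 126.440 1.181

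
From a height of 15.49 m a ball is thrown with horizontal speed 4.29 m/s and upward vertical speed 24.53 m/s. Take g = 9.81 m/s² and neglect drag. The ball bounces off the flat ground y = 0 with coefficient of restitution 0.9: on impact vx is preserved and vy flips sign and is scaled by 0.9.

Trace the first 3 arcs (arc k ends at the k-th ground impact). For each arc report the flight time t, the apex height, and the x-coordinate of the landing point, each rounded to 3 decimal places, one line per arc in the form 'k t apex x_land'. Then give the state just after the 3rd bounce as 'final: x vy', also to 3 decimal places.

Arc 1: start y=15.490, vy=24.530 → t=5.568, apex=46.159, x_land=23.887, impact vy=-30.094
  bounce: vy ← 0.9·30.094 = 27.084
Arc 2: start y=0.000, vy=27.084 → t=5.522, apex=37.389, x_land=47.576, impact vy=-27.084
  bounce: vy ← 0.9·27.084 = 24.376
Arc 3: start y=0.000, vy=24.376 → t=4.970, apex=30.285, x_land=68.896, impact vy=-24.376
  bounce: vy ← 0.9·24.376 = 21.938

1 5.568 46.159 23.887
2 5.522 37.389 47.576
3 4.970 30.285 68.896
final: 68.896 21.938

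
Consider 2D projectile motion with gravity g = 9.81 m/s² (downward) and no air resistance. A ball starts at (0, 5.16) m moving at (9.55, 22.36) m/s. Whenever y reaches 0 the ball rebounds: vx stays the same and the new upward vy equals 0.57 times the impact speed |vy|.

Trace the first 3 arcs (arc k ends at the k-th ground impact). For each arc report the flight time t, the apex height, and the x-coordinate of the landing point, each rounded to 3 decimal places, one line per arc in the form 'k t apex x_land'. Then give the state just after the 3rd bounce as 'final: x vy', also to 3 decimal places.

1 4.779 30.643 45.637
2 2.849 9.956 72.849
3 1.624 3.235 88.359
final: 88.359 4.541

Arc 1: start y=5.160, vy=22.360 → t=4.779, apex=30.643, x_land=45.637, impact vy=-24.520
  bounce: vy ← 0.57·24.520 = 13.976
Arc 2: start y=0.000, vy=13.976 → t=2.849, apex=9.956, x_land=72.849, impact vy=-13.976
  bounce: vy ← 0.57·13.976 = 7.966
Arc 3: start y=0.000, vy=7.966 → t=1.624, apex=3.235, x_land=88.359, impact vy=-7.966
  bounce: vy ← 0.57·7.966 = 4.541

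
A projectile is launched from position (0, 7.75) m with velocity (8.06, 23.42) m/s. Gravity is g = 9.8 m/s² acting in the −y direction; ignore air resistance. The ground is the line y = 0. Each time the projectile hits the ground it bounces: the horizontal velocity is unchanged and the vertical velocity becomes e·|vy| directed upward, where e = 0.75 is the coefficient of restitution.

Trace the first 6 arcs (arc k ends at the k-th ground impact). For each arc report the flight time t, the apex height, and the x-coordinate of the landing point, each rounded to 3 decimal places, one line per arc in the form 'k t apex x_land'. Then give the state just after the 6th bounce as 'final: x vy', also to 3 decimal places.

Arc 1: start y=7.750, vy=23.420 → t=5.090, apex=35.735, x_land=41.028, impact vy=-26.465
  bounce: vy ← 0.75·26.465 = 19.849
Arc 2: start y=0.000, vy=19.849 → t=4.051, apex=20.101, x_land=73.677, impact vy=-19.849
  bounce: vy ← 0.75·19.849 = 14.887
Arc 3: start y=0.000, vy=14.887 → t=3.038, apex=11.307, x_land=98.164, impact vy=-14.887
  bounce: vy ← 0.75·14.887 = 11.165
Arc 4: start y=0.000, vy=11.165 → t=2.279, apex=6.360, x_land=116.529, impact vy=-11.165
  bounce: vy ← 0.75·11.165 = 8.374
Arc 5: start y=0.000, vy=8.374 → t=1.709, apex=3.577, x_land=130.303, impact vy=-8.374
  bounce: vy ← 0.75·8.374 = 6.280
Arc 6: start y=0.000, vy=6.280 → t=1.282, apex=2.012, x_land=140.633, impact vy=-6.280
  bounce: vy ← 0.75·6.280 = 4.710

1 5.090 35.735 41.028
2 4.051 20.101 73.677
3 3.038 11.307 98.164
4 2.279 6.360 116.529
5 1.709 3.577 130.303
6 1.282 2.012 140.633
final: 140.633 4.710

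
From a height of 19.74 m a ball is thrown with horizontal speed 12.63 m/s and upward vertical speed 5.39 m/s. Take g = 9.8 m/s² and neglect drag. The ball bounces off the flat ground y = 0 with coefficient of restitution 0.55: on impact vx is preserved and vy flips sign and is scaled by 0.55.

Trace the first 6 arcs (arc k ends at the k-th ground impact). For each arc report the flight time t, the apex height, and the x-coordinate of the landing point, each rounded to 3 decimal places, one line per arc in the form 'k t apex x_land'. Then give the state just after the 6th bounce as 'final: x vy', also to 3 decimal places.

1 2.631 21.222 33.231
2 2.289 6.420 62.144
3 1.259 1.942 78.046
4 0.692 0.587 86.792
5 0.381 0.178 91.603
6 0.209 0.054 94.249
final: 94.249 0.565

Arc 1: start y=19.740, vy=5.390 → t=2.631, apex=21.222, x_land=33.231, impact vy=-20.395
  bounce: vy ← 0.55·20.395 = 11.217
Arc 2: start y=0.000, vy=11.217 → t=2.289, apex=6.420, x_land=62.144, impact vy=-11.217
  bounce: vy ← 0.55·11.217 = 6.169
Arc 3: start y=0.000, vy=6.169 → t=1.259, apex=1.942, x_land=78.046, impact vy=-6.169
  bounce: vy ← 0.55·6.169 = 3.393
Arc 4: start y=0.000, vy=3.393 → t=0.692, apex=0.587, x_land=86.792, impact vy=-3.393
  bounce: vy ← 0.55·3.393 = 1.866
Arc 5: start y=0.000, vy=1.866 → t=0.381, apex=0.178, x_land=91.603, impact vy=-1.866
  bounce: vy ← 0.55·1.866 = 1.026
Arc 6: start y=0.000, vy=1.026 → t=0.209, apex=0.054, x_land=94.249, impact vy=-1.026
  bounce: vy ← 0.55·1.026 = 0.565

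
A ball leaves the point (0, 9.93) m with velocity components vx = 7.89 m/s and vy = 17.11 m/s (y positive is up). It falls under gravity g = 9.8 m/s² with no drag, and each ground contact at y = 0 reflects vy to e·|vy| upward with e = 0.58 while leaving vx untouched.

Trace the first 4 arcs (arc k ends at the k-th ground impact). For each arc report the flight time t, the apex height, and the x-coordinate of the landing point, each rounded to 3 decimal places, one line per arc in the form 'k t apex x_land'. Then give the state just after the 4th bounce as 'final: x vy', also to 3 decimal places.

Arc 1: start y=9.930, vy=17.110 → t=3.999, apex=24.866, x_land=31.549, impact vy=-22.077
  bounce: vy ← 0.58·22.077 = 12.804
Arc 2: start y=0.000, vy=12.804 → t=2.613, apex=8.365, x_land=52.167, impact vy=-12.804
  bounce: vy ← 0.58·12.804 = 7.427
Arc 3: start y=0.000, vy=7.427 → t=1.516, apex=2.814, x_land=64.125, impact vy=-7.427
  bounce: vy ← 0.58·7.427 = 4.307
Arc 4: start y=0.000, vy=4.307 → t=0.879, apex=0.947, x_land=71.061, impact vy=-4.307
  bounce: vy ← 0.58·4.307 = 2.498

1 3.999 24.866 31.549
2 2.613 8.365 52.167
3 1.516 2.814 64.125
4 0.879 0.947 71.061
final: 71.061 2.498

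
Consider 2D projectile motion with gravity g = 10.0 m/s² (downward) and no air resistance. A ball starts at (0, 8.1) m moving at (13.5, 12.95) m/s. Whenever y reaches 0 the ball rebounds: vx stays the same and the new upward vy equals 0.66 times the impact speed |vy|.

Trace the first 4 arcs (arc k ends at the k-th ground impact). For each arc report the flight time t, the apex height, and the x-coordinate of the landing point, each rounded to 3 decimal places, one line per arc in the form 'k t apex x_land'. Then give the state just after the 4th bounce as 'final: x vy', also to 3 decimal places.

1 3.111 16.485 41.995
2 2.397 7.181 74.352
3 1.582 3.128 95.708
4 1.044 1.363 109.803
final: 109.803 3.445

Arc 1: start y=8.100, vy=12.950 → t=3.111, apex=16.485, x_land=41.995, impact vy=-18.158
  bounce: vy ← 0.66·18.158 = 11.984
Arc 2: start y=0.000, vy=11.984 → t=2.397, apex=7.181, x_land=74.352, impact vy=-11.984
  bounce: vy ← 0.66·11.984 = 7.909
Arc 3: start y=0.000, vy=7.909 → t=1.582, apex=3.128, x_land=95.708, impact vy=-7.909
  bounce: vy ← 0.66·7.909 = 5.220
Arc 4: start y=0.000, vy=5.220 → t=1.044, apex=1.363, x_land=109.803, impact vy=-5.220
  bounce: vy ← 0.66·5.220 = 3.445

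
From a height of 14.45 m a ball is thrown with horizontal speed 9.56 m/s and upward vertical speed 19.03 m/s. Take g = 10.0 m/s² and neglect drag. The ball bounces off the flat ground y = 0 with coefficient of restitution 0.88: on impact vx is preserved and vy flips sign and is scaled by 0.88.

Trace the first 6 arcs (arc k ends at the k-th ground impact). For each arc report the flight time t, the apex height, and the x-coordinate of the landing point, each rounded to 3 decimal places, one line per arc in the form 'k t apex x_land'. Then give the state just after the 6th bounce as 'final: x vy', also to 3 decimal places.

1 4.455 32.557 42.587
2 4.491 25.212 85.522
3 3.952 19.524 123.305
4 3.478 15.120 156.553
5 3.061 11.709 185.812
6 2.693 9.067 211.560
final: 211.560 11.850

Arc 1: start y=14.450, vy=19.030 → t=4.455, apex=32.557, x_land=42.587, impact vy=-25.517
  bounce: vy ← 0.88·25.517 = 22.455
Arc 2: start y=0.000, vy=22.455 → t=4.491, apex=25.212, x_land=85.522, impact vy=-22.455
  bounce: vy ← 0.88·22.455 = 19.761
Arc 3: start y=0.000, vy=19.761 → t=3.952, apex=19.524, x_land=123.305, impact vy=-19.761
  bounce: vy ← 0.88·19.761 = 17.389
Arc 4: start y=0.000, vy=17.389 → t=3.478, apex=15.120, x_land=156.553, impact vy=-17.389
  bounce: vy ← 0.88·17.389 = 15.303
Arc 5: start y=0.000, vy=15.303 → t=3.061, apex=11.709, x_land=185.812, impact vy=-15.303
  bounce: vy ← 0.88·15.303 = 13.466
Arc 6: start y=0.000, vy=13.466 → t=2.693, apex=9.067, x_land=211.560, impact vy=-13.466
  bounce: vy ← 0.88·13.466 = 11.850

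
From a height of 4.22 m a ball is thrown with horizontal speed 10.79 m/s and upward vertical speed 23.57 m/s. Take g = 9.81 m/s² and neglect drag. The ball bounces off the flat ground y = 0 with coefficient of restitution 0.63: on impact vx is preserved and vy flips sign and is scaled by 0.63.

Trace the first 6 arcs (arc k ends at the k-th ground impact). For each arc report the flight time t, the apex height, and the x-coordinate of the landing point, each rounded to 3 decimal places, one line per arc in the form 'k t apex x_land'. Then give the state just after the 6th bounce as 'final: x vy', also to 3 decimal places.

1 4.978 32.535 53.714
2 3.245 12.913 88.729
3 2.044 5.125 110.788
4 1.288 2.034 124.685
5 0.811 0.807 133.440
6 0.511 0.320 138.956
final: 138.956 1.580

Arc 1: start y=4.220, vy=23.570 → t=4.978, apex=32.535, x_land=53.714, impact vy=-25.265
  bounce: vy ← 0.63·25.265 = 15.917
Arc 2: start y=0.000, vy=15.917 → t=3.245, apex=12.913, x_land=88.729, impact vy=-15.917
  bounce: vy ← 0.63·15.917 = 10.028
Arc 3: start y=0.000, vy=10.028 → t=2.044, apex=5.125, x_land=110.788, impact vy=-10.028
  bounce: vy ← 0.63·10.028 = 6.318
Arc 4: start y=0.000, vy=6.318 → t=1.288, apex=2.034, x_land=124.685, impact vy=-6.318
  bounce: vy ← 0.63·6.318 = 3.980
Arc 5: start y=0.000, vy=3.980 → t=0.811, apex=0.807, x_land=133.440, impact vy=-3.980
  bounce: vy ← 0.63·3.980 = 2.507
Arc 6: start y=0.000, vy=2.507 → t=0.511, apex=0.320, x_land=138.956, impact vy=-2.507
  bounce: vy ← 0.63·2.507 = 1.580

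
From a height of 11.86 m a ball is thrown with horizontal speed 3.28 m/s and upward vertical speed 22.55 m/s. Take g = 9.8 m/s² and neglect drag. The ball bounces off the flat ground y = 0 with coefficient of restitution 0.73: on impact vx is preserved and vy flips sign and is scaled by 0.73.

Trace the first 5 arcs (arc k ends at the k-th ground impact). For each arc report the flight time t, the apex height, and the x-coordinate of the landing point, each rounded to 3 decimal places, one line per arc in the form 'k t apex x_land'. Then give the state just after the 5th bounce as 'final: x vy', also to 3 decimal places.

1 5.079 37.804 16.658
2 4.055 20.146 29.959
3 2.960 10.736 39.669
4 2.161 5.721 46.758
5 1.578 3.049 51.932
final: 51.932 5.643

Arc 1: start y=11.860, vy=22.550 → t=5.079, apex=37.804, x_land=16.658, impact vy=-27.221
  bounce: vy ← 0.73·27.221 = 19.871
Arc 2: start y=0.000, vy=19.871 → t=4.055, apex=20.146, x_land=29.959, impact vy=-19.871
  bounce: vy ← 0.73·19.871 = 14.506
Arc 3: start y=0.000, vy=14.506 → t=2.960, apex=10.736, x_land=39.669, impact vy=-14.506
  bounce: vy ← 0.73·14.506 = 10.589
Arc 4: start y=0.000, vy=10.589 → t=2.161, apex=5.721, x_land=46.758, impact vy=-10.589
  bounce: vy ← 0.73·10.589 = 7.730
Arc 5: start y=0.000, vy=7.730 → t=1.578, apex=3.049, x_land=51.932, impact vy=-7.730
  bounce: vy ← 0.73·7.730 = 5.643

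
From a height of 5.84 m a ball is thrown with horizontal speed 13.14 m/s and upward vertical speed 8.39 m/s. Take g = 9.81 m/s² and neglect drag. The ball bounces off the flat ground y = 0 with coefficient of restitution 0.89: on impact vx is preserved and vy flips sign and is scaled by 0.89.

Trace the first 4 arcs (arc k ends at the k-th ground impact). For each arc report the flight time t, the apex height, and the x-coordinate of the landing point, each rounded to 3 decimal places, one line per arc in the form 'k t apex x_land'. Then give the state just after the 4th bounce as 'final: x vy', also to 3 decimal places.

Arc 1: start y=5.840, vy=8.390 → t=2.242, apex=9.428, x_land=29.455, impact vy=-13.600
  bounce: vy ← 0.89·13.600 = 12.104
Arc 2: start y=0.000, vy=12.104 → t=2.468, apex=7.468, x_land=61.882, impact vy=-12.104
  bounce: vy ← 0.89·12.104 = 10.773
Arc 3: start y=0.000, vy=10.773 → t=2.196, apex=5.915, x_land=90.741, impact vy=-10.773
  bounce: vy ← 0.89·10.773 = 9.588
Arc 4: start y=0.000, vy=9.588 → t=1.955, apex=4.685, x_land=116.426, impact vy=-9.588
  bounce: vy ← 0.89·9.588 = 8.533

1 2.242 9.428 29.455
2 2.468 7.468 61.882
3 2.196 5.915 90.741
4 1.955 4.685 116.426
final: 116.426 8.533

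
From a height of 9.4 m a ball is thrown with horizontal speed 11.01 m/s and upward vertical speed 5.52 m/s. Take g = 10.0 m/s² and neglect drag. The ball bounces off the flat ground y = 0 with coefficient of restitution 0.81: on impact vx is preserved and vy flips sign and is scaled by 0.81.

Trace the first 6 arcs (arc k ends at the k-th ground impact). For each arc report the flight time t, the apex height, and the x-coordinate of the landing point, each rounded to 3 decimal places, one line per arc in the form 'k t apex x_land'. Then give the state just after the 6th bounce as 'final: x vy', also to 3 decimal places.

1 2.030 10.924 22.351
2 2.394 7.167 48.714
3 1.940 4.702 70.069
4 1.571 3.085 87.365
5 1.273 2.024 101.376
6 1.031 1.328 112.724
final: 112.724 4.175

Arc 1: start y=9.400, vy=5.520 → t=2.030, apex=10.924, x_land=22.351, impact vy=-14.781
  bounce: vy ← 0.81·14.781 = 11.972
Arc 2: start y=0.000, vy=11.972 → t=2.394, apex=7.167, x_land=48.714, impact vy=-11.972
  bounce: vy ← 0.81·11.972 = 9.698
Arc 3: start y=0.000, vy=9.698 → t=1.940, apex=4.702, x_land=70.069, impact vy=-9.698
  bounce: vy ← 0.81·9.698 = 7.855
Arc 4: start y=0.000, vy=7.855 → t=1.571, apex=3.085, x_land=87.365, impact vy=-7.855
  bounce: vy ← 0.81·7.855 = 6.363
Arc 5: start y=0.000, vy=6.363 → t=1.273, apex=2.024, x_land=101.376, impact vy=-6.363
  bounce: vy ← 0.81·6.363 = 5.154
Arc 6: start y=0.000, vy=5.154 → t=1.031, apex=1.328, x_land=112.724, impact vy=-5.154
  bounce: vy ← 0.81·5.154 = 4.175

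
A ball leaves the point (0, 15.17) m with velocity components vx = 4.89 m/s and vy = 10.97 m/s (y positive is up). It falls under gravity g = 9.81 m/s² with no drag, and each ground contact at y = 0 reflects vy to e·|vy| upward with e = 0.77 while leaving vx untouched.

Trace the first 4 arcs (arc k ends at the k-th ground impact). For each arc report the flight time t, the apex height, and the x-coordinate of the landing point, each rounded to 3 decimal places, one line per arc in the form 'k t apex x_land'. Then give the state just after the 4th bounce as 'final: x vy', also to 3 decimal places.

1 3.202 21.304 15.659
2 3.209 12.631 31.353
3 2.471 7.489 43.438
4 1.903 4.440 52.743
final: 52.743 7.187

Arc 1: start y=15.170, vy=10.970 → t=3.202, apex=21.304, x_land=15.659, impact vy=-20.444
  bounce: vy ← 0.77·20.444 = 15.742
Arc 2: start y=0.000, vy=15.742 → t=3.209, apex=12.631, x_land=31.353, impact vy=-15.742
  bounce: vy ← 0.77·15.742 = 12.122
Arc 3: start y=0.000, vy=12.122 → t=2.471, apex=7.489, x_land=43.438, impact vy=-12.122
  bounce: vy ← 0.77·12.122 = 9.334
Arc 4: start y=0.000, vy=9.334 → t=1.903, apex=4.440, x_land=52.743, impact vy=-9.334
  bounce: vy ← 0.77·9.334 = 7.187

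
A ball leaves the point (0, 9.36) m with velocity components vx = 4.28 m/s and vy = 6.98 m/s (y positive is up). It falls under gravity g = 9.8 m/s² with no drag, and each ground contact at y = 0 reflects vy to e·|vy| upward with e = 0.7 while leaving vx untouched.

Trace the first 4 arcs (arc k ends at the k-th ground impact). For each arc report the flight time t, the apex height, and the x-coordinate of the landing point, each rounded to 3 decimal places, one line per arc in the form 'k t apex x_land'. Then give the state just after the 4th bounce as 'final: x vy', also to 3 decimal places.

Arc 1: start y=9.360, vy=6.980 → t=2.267, apex=11.846, x_land=9.703, impact vy=-15.237
  bounce: vy ← 0.7·15.237 = 10.666
Arc 2: start y=0.000, vy=10.666 → t=2.177, apex=5.804, x_land=19.020, impact vy=-10.666
  bounce: vy ← 0.7·10.666 = 7.466
Arc 3: start y=0.000, vy=7.466 → t=1.524, apex=2.844, x_land=25.541, impact vy=-7.466
  bounce: vy ← 0.7·7.466 = 5.226
Arc 4: start y=0.000, vy=5.226 → t=1.067, apex=1.394, x_land=30.106, impact vy=-5.226
  bounce: vy ← 0.7·5.226 = 3.658

1 2.267 11.846 9.703
2 2.177 5.804 19.020
3 1.524 2.844 25.541
4 1.067 1.394 30.106
final: 30.106 3.658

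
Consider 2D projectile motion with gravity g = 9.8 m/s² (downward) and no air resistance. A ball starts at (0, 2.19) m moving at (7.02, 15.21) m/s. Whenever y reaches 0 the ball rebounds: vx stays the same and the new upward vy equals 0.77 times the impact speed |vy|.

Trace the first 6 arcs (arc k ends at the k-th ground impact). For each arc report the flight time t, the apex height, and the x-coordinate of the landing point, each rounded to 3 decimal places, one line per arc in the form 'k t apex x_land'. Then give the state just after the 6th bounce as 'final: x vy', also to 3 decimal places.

Arc 1: start y=2.190, vy=15.210 → t=3.242, apex=13.993, x_land=22.758, impact vy=-16.561
  bounce: vy ← 0.77·16.561 = 12.752
Arc 2: start y=0.000, vy=12.752 → t=2.602, apex=8.297, x_land=41.028, impact vy=-12.752
  bounce: vy ← 0.77·12.752 = 9.819
Arc 3: start y=0.000, vy=9.819 → t=2.004, apex=4.919, x_land=55.095, impact vy=-9.819
  bounce: vy ← 0.77·9.819 = 7.561
Arc 4: start y=0.000, vy=7.561 → t=1.543, apex=2.917, x_land=65.927, impact vy=-7.561
  bounce: vy ← 0.77·7.561 = 5.822
Arc 5: start y=0.000, vy=5.822 → t=1.188, apex=1.729, x_land=74.267, impact vy=-5.822
  bounce: vy ← 0.77·5.822 = 4.483
Arc 6: start y=0.000, vy=4.483 → t=0.915, apex=1.025, x_land=80.689, impact vy=-4.483
  bounce: vy ← 0.77·4.483 = 3.452

1 3.242 13.993 22.758
2 2.602 8.297 41.028
3 2.004 4.919 55.095
4 1.543 2.917 65.927
5 1.188 1.729 74.267
6 0.915 1.025 80.689
final: 80.689 3.452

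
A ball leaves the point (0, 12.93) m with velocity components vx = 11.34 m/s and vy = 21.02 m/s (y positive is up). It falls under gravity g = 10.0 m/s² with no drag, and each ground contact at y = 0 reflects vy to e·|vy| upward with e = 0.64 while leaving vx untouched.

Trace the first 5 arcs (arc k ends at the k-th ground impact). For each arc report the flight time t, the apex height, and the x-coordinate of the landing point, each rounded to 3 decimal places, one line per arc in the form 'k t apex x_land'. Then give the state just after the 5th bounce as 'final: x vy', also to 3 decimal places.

Arc 1: start y=12.930, vy=21.020 → t=4.749, apex=35.022, x_land=53.849, impact vy=-26.466
  bounce: vy ← 0.64·26.466 = 16.938
Arc 2: start y=0.000, vy=16.938 → t=3.388, apex=14.345, x_land=92.265, impact vy=-16.938
  bounce: vy ← 0.64·16.938 = 10.840
Arc 3: start y=0.000, vy=10.840 → t=2.168, apex=5.876, x_land=116.851, impact vy=-10.840
  bounce: vy ← 0.64·10.840 = 6.938
Arc 4: start y=0.000, vy=6.938 → t=1.388, apex=2.407, x_land=132.586, impact vy=-6.938
  bounce: vy ← 0.64·6.938 = 4.440
Arc 5: start y=0.000, vy=4.440 → t=0.888, apex=0.986, x_land=142.656, impact vy=-4.440
  bounce: vy ← 0.64·4.440 = 2.842

1 4.749 35.022 53.849
2 3.388 14.345 92.265
3 2.168 5.876 116.851
4 1.388 2.407 132.586
5 0.888 0.986 142.656
final: 142.656 2.842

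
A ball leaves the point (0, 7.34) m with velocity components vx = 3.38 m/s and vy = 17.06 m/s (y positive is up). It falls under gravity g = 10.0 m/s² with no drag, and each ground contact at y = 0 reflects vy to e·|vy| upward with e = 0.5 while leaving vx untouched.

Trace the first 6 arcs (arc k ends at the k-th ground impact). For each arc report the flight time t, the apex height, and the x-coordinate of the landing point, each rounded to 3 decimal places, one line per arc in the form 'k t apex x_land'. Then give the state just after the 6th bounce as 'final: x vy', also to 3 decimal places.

Arc 1: start y=7.340, vy=17.060 → t=3.798, apex=21.892, x_land=12.839, impact vy=-20.925
  bounce: vy ← 0.5·20.925 = 10.462
Arc 2: start y=0.000, vy=10.462 → t=2.092, apex=5.473, x_land=19.911, impact vy=-10.462
  bounce: vy ← 0.5·10.462 = 5.231
Arc 3: start y=0.000, vy=5.231 → t=1.046, apex=1.368, x_land=23.448, impact vy=-5.231
  bounce: vy ← 0.5·5.231 = 2.616
Arc 4: start y=0.000, vy=2.616 → t=0.523, apex=0.342, x_land=25.216, impact vy=-2.616
  bounce: vy ← 0.5·2.616 = 1.308
Arc 5: start y=0.000, vy=1.308 → t=0.262, apex=0.086, x_land=26.100, impact vy=-1.308
  bounce: vy ← 0.5·1.308 = 0.654
Arc 6: start y=0.000, vy=0.654 → t=0.131, apex=0.021, x_land=26.542, impact vy=-0.654
  bounce: vy ← 0.5·0.654 = 0.327

1 3.798 21.892 12.839
2 2.092 5.473 19.911
3 1.046 1.368 23.448
4 0.523 0.342 25.216
5 0.262 0.086 26.100
6 0.131 0.021 26.542
final: 26.542 0.327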